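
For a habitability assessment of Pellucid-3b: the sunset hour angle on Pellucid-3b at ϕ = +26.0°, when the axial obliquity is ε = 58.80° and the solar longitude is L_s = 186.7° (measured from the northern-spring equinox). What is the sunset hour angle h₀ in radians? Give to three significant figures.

Solar declination: sin δ = sin ε · sin L_s = sin 58.80° × sin 186.7° = -0.09980, so δ = -5.727°.
cos h₀ = −tan ϕ · tan δ = −tan(+26.0°) × tan(-5.727°) = 0.0489, so h₀ = 1.5219 rad = 87.20°.

h₀ = 1.52 rad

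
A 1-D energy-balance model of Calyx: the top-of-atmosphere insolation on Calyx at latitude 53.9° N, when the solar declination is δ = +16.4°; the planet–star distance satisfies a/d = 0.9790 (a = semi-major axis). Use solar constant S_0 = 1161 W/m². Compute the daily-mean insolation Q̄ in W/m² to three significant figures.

Q̄ ≈ 344 W/m²

cos h₀ = −tan(+53.9°) tan(+16.400°) = -0.4036, h₀ = 1.9863 rad.
Bracket: h₀ sin ϕ sin δ + cos ϕ cos δ sin h₀ = 1.9863×0.80799×0.28234 + 0.58920×0.95931×0.91493 = 0.453130 + 0.517142 = 0.970272.
Inverse-square distance factor (a/d)² = 0.9790² = 0.958441.
Q̄ = (S_0/π) × 0.958441 × [bracket] = (1161/π) × 0.958441 × 0.970272 = 343.7 W/m².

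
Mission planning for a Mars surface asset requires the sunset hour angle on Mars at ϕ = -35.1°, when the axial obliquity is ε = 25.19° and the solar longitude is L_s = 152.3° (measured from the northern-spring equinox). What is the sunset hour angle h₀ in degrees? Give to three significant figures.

Solar declination: sin δ = sin ε · sin L_s = sin 25.19° × sin 152.3° = 0.19785, so δ = +11.411°.
cos h₀ = −tan ϕ · tan δ = −tan(-35.1°) × tan(+11.411°) = 0.1419, so h₀ = 1.4285 rad = 81.84°.

h₀ = 81.8°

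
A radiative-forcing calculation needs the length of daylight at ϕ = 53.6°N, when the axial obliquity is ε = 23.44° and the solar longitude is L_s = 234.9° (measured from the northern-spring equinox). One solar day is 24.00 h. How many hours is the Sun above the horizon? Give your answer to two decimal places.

Solar declination: sin δ = sin ε · sin L_s = sin 23.44° × sin 234.9° = -0.32545, so δ = -18.993°.
cos h₀ = −tan ϕ · tan δ = −tan(+53.6°) × tan(-18.993°) = 0.4668, so h₀ = 1.0851 rad = 62.17°.
Daylight = 2h₀/(2π) × 24.00 h = (1.0851/π) × 24.00 = 8.29 h.

8.29 h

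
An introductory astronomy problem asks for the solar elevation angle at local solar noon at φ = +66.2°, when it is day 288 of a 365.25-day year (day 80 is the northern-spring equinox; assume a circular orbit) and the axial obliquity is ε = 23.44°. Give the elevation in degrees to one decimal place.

14.1°

Solar longitude: λ_s = 360° × (288 − 80)/365.25 = 205.010°.
sin δ = sin 23.44° × sin 205.010° = -0.16818, so δ = -9.682°.
At local noon the hour angle is zero, so the zenith angle equals |φ − δ| = |+66.2° − (-9.682°)| = 75.882°.
Elevation = 90° − 75.882° = 14.1°.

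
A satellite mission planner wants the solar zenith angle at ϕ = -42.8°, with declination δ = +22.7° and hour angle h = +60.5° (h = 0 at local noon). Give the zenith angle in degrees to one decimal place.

θ_z = 85.9°

cos θ_z = sin ϕ sin δ + cos ϕ cos δ cos h = -0.262201 + 0.333318 = 0.071117.
θ_z = arccos(0.071117) = 85.9°.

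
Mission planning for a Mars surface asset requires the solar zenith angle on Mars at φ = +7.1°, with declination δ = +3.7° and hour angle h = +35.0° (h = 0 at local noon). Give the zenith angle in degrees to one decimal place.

θ_z = 35.0°

cos θ_z = sin φ sin δ + cos φ cos δ cos h = 0.007976 + 0.811176 = 0.819152.
θ_z = arccos(0.819152) = 35.0°.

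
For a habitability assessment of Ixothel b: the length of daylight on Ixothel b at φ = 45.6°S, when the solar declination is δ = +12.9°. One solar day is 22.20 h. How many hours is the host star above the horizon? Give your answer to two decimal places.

9.43 h

cos H₀ = −tan φ · tan δ = −tan(-45.6°) × tan(+12.900°) = 0.2339, so H₀ = 1.3347 rad = 76.47°.
Daylight = 2H₀/(2π) × 22.20 h = (1.3347/π) × 22.20 = 9.43 h.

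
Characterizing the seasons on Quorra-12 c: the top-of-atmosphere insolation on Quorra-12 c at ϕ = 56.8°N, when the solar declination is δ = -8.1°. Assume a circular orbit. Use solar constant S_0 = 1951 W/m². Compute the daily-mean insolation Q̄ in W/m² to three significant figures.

cos h₀ = −tan(+56.8°) tan(-8.100°) = 0.2175, h₀ = 1.3516 rad.
Bracket: h₀ sin ϕ sin δ + cos ϕ cos δ sin h₀ = 1.3516×0.83676×-0.14090 + 0.54756×0.99002×0.97606 = -0.159353 + 0.529118 = 0.369765.
Q̄ = (S_0/π) × [bracket] = (1951/π) × 0.369765 = 229.6 W/m².

Q̄ ≈ 230 W/m²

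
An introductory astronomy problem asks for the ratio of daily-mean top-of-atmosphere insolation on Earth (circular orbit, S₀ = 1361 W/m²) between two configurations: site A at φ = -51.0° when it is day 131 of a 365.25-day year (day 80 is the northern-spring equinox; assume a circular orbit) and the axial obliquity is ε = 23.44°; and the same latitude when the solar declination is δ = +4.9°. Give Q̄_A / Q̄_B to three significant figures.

Q̄_A / Q̄_B ≈ 0.520

— Configuration A (φ=-51.0°):
Solar longitude: λ_s = 360° × (131 − 80)/365.25 = 50.267°.
sin δ = sin 23.44° × sin 50.267° = 0.30591, so δ = +17.813°.
cos H₀ = −tan(-51.0°) tan(+17.813°) = 0.3968, H₀ = 1.1628 rad.
Bracket: H₀ sin φ sin δ + cos φ cos δ sin H₀ = 1.1628×-0.77715×0.30591 + 0.62932×0.95206×0.91791 = -0.276442 + 0.549966 = 0.273524.
Q̄ = (S₀/π) × [bracket] = (1361/π) × 0.273524 = 118.50 W/m².
— Configuration B (φ=-51.0°):
cos H₀ = −tan(-51.0°) tan(+4.900°) = 0.1059, H₀ = 1.4647 rad.
Bracket: H₀ sin φ sin δ + cos φ cos δ sin H₀ = 1.4647×-0.77715×0.08542 + 0.62932×0.99635×0.99438 = -0.097233 + 0.623499 = 0.526266.
Q̄ = (S₀/π) × [bracket] = (1361/π) × 0.526266 = 227.99 W/m².
Ratio Q̄_A / Q̄_B = 118.50 / 227.99 = 0.5198.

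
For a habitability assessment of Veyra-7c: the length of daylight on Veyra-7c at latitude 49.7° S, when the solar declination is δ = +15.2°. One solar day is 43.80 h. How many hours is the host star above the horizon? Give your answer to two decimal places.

cos H₀ = −tan φ · tan δ = −tan(-49.7°) × tan(+15.200°) = 0.3204, so H₀ = 1.2447 rad = 71.31°.
Daylight = 2H₀/(2π) × 43.80 h = (1.2447/π) × 43.80 = 17.35 h.

17.35 h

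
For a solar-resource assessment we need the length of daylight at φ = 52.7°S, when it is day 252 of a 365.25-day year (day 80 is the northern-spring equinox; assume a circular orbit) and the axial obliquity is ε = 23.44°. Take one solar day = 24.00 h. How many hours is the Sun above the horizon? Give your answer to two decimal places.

11.27 h

Solar longitude: λ_s = 360° × (252 − 80)/365.25 = 169.528°.
sin δ = sin 23.44° × sin 169.528° = 0.07230, so δ = +4.146°.
cos H₀ = −tan φ · tan δ = −tan(-52.7°) × tan(+4.146°) = 0.0952, so H₀ = 1.4755 rad = 84.54°.
Daylight = 2H₀/(2π) × 24.00 h = (1.4755/π) × 24.00 = 11.27 h.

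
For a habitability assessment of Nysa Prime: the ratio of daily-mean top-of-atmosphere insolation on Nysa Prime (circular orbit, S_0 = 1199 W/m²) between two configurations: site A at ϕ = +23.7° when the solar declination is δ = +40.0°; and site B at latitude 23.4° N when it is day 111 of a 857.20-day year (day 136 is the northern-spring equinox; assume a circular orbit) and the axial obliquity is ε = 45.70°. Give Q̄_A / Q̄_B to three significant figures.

Q̄_A / Q̄_B ≈ 1.39

— Configuration A (ϕ=+23.7°):
cos h₀ = −tan(+23.7°) tan(+40.000°) = -0.3683, h₀ = 1.9480 rad.
Bracket: h₀ sin ϕ sin δ + cos ϕ cos δ sin h₀ = 1.9480×0.40195×0.64279 + 0.91566×0.76604×0.92969 = 0.503304 + 0.652114 = 1.155418.
Q̄ = (S_0/π) × [bracket] = (1199/π) × 1.155418 = 440.97 W/m².
— Configuration B (ϕ=+23.4°):
Solar longitude: L_s = 360° × (111 − 136)/857.20 = -10.499°, i.e. -10.499° + 360° = 349.501°.
sin δ = sin 45.70° × sin 349.501° = -0.13042, so δ = -7.494°.
cos h₀ = −tan(+23.4°) tan(-7.494°) = 0.0569, h₀ = 1.5138 rad.
Bracket: h₀ sin ϕ sin δ + cos ϕ cos δ sin h₀ = 1.5138×0.39715×-0.13042 + 0.91775×0.99146×0.99838 = -0.078409 + 0.908438 = 0.830029.
Q̄ = (S_0/π) × [bracket] = (1199/π) × 0.830029 = 316.78 W/m².
Ratio Q̄_A / Q̄_B = 440.97 / 316.78 = 1.392.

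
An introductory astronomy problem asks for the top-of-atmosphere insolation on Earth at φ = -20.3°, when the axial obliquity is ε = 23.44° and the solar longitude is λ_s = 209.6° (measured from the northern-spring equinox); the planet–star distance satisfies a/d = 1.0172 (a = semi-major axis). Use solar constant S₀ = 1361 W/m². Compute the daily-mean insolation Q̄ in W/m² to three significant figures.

Q̄ ≈ 461 W/m²

Solar declination: sin δ = sin ε · sin λ_s = sin 23.44° × sin 209.6° = -0.19648, so δ = -11.331°.
cos H₀ = −tan(-20.3°) tan(-11.331°) = -0.0741, H₀ = 1.6450 rad.
Bracket: H₀ sin φ sin δ + cos φ cos δ sin H₀ = 1.6450×-0.34694×-0.19648 + 0.93789×0.98051×0.99725 = 0.112134 + 0.917082 = 1.029216.
Inverse-square distance factor (a/d)² = 1.0172² = 1.034696.
Q̄ = (S₀/π) × 1.034696 × [bracket] = (1361/π) × 1.034696 × 1.029216 = 461.3 W/m².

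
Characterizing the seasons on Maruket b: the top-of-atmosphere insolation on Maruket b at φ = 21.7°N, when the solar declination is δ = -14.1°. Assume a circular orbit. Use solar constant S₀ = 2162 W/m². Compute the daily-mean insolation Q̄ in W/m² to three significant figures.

cos H₀ = −tan(+21.7°) tan(-14.100°) = 0.1000, H₀ = 1.4707 rad.
Bracket: H₀ sin φ sin δ + cos φ cos δ sin H₀ = 1.4707×0.36975×-0.24362 + 0.92913×0.96987×0.99499 = -0.132478 + 0.896621 = 0.764143.
Q̄ = (S₀/π) × [bracket] = (2162/π) × 0.764143 = 525.9 W/m².

Q̄ ≈ 526 W/m²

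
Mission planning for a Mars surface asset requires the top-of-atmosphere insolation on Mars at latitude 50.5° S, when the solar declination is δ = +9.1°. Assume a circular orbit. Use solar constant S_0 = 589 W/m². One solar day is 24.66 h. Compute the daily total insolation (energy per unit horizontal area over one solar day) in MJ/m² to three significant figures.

7.46 MJ/m²

cos h₀ = −tan(-50.5°) tan(+9.100°) = 0.1943, h₀ = 1.3752 rad.
Bracket: h₀ sin ϕ sin δ + cos ϕ cos δ sin h₀ = 1.3752×-0.77162×0.15816 + 0.63608×0.98741×0.98094 = -0.167829 + 0.616101 = 0.448272.
Q̄ = (S_0/π) × [bracket] = (589/π) × 0.448272 = 84.044 W/m².
Daily total = Q̄ × 24.66 h × 3600 s/h = 84.044 × 24.66 × 3600 / 10⁶ = 7.461 MJ/m².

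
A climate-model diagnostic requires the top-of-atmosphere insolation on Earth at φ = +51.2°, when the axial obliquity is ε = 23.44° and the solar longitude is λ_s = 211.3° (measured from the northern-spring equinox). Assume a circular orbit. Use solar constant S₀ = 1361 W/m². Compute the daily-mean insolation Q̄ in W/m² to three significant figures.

Solar declination: sin δ = sin ε · sin λ_s = sin 23.44° × sin 211.3° = -0.20666, so δ = -11.927°.
cos H₀ = −tan(+51.2°) tan(-11.927°) = 0.2627, H₀ = 1.3050 rad.
Bracket: H₀ sin φ sin δ + cos φ cos δ sin H₀ = 1.3050×0.77934×-0.20666 + 0.62660×0.97841×0.96488 = -0.210181 + 0.591541 = 0.381360.
Q̄ = (S₀/π) × [bracket] = (1361/π) × 0.381360 = 165.2 W/m².

Q̄ ≈ 165 W/m²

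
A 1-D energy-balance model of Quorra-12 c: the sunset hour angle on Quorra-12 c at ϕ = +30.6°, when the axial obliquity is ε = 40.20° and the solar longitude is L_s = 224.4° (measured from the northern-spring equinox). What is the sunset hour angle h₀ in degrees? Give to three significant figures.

h₀ = 72.6°

Solar declination: sin δ = sin ε · sin L_s = sin 40.20° × sin 224.4° = -0.45160, so δ = -26.847°.
cos h₀ = −tan ϕ · tan δ = −tan(+30.6°) × tan(-26.847°) = 0.2993, so h₀ = 1.2668 rad = 72.58°.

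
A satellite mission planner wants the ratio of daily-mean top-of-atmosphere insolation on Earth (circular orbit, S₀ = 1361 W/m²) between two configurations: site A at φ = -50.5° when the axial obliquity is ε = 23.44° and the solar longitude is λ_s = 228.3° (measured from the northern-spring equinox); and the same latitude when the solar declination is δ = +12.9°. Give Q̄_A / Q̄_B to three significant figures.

Q̄_A / Q̄_B ≈ 2.71

— Configuration A (φ=-50.5°):
Solar declination: sin δ = sin ε · sin λ_s = sin 23.44° × sin 228.3° = -0.29700, so δ = -17.278°.
cos H₀ = −tan(-50.5°) tan(-17.278°) = -0.3773, H₀ = 1.9577 rad.
Bracket: H₀ sin φ sin δ + cos φ cos δ sin H₀ = 1.9577×-0.77162×-0.29700 + 0.63608×0.95488×0.92608 = 0.448648 + 0.562483 = 1.011131.
Q̄ = (S₀/π) × [bracket] = (1361/π) × 1.011131 = 438.04 W/m².
— Configuration B (φ=-50.5°):
cos H₀ = −tan(-50.5°) tan(+12.900°) = 0.2778, H₀ = 1.2893 rad.
Bracket: H₀ sin φ sin δ + cos φ cos δ sin H₀ = 1.2893×-0.77162×0.22325 + 0.63608×0.97476×0.96063 = -0.222100 + 0.595615 = 0.373515.
Q̄ = (S₀/π) × [bracket] = (1361/π) × 0.373515 = 161.81 W/m².
Ratio Q̄_A / Q̄_B = 438.04 / 161.81 = 2.707.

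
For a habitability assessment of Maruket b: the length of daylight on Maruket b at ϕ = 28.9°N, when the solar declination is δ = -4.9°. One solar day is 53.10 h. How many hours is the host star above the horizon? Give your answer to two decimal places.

25.75 h

cos h₀ = −tan ϕ · tan δ = −tan(+28.9°) × tan(-4.900°) = 0.0473, so h₀ = 1.5235 rad = 87.29°.
Daylight = 2h₀/(2π) × 53.10 h = (1.5235/π) × 53.10 = 25.75 h.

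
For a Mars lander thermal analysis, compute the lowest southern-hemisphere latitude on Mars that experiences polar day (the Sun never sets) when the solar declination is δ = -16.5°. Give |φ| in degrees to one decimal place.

|φ| = 73.5°

Polar day requires cos H₀ = −tan φ tan δ ≤ −1, i.e. tan φ tan δ ≥ 1.
The boundary is |tan φ| · |tan δ| = 1, so |φ| = 90° − |δ| = 90° − 16.5° = 73.5° in the southern hemisphere.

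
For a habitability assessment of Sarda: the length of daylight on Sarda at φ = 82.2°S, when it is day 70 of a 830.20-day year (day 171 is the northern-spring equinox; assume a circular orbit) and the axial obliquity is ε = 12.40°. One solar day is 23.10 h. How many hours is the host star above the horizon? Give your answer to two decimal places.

Solar longitude: λ_s = 360° × (70 − 171)/830.20 = -43.797°, i.e. -43.797° + 360° = 316.203°.
sin δ = sin 12.40° × sin 316.203° = -0.14862, so δ = -8.547°.
Sunrise equation: cos H₀ = −tan φ · tan δ = -1.0971 ≤ −1, so the host star never sets (polar day) and H₀ = π.
Daylight = 2H₀/(2π) × 23.10 h = (3.1416/π) × 23.10 = 23.10 h.

23.10 h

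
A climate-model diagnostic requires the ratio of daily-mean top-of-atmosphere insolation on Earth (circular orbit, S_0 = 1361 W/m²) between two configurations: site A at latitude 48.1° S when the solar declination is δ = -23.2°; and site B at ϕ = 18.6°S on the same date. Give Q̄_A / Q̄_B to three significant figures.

— Configuration A (ϕ=-48.1°):
cos h₀ = −tan(-48.1°) tan(-23.200°) = -0.4777, h₀ = 2.0688 rad.
Bracket: h₀ sin ϕ sin δ + cos ϕ cos δ sin h₀ = 2.0688×-0.74431×-0.39394 + 0.66783×0.91914×0.87853 = 0.606600 + 0.539267 = 1.145867.
Q̄ = (S_0/π) × [bracket] = (1361/π) × 1.145867 = 496.41 W/m².
— Configuration B (ϕ=-18.6°):
cos h₀ = −tan(-18.6°) tan(-23.200°) = -0.1442, h₀ = 1.7155 rad.
Bracket: h₀ sin ϕ sin δ + cos ϕ cos δ sin h₀ = 1.7155×-0.31896×-0.39394 + 0.94777×0.91914×0.98954 = 0.215554 + 0.862021 = 1.077575.
Q̄ = (S_0/π) × [bracket] = (1361/π) × 1.077575 = 466.83 W/m².
Ratio Q̄_A / Q̄_B = 496.41 / 466.83 = 1.063.

Q̄_A / Q̄_B ≈ 1.06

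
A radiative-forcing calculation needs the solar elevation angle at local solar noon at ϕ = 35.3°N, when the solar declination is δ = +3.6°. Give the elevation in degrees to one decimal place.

At local noon the hour angle is zero, so the zenith angle equals |ϕ − δ| = |+35.3° − (+3.600°)| = 31.700°.
Elevation = 90° − 31.700° = 58.3°.

58.3°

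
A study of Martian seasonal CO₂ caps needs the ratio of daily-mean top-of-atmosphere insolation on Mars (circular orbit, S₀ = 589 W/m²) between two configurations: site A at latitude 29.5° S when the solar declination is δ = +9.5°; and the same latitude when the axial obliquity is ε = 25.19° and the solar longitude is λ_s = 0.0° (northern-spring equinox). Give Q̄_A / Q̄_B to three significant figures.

Q̄_A / Q̄_B ≈ 0.844

— Configuration A (φ=-29.5°):
cos H₀ = −tan(-29.5°) tan(+9.500°) = 0.0947, H₀ = 1.4760 rad.
Bracket: H₀ sin φ sin δ + cos φ cos δ sin H₀ = 1.4760×-0.49242×0.16505 + 0.87036×0.98629×0.99551 = -0.119960 + 0.854573 = 0.734613.
Q̄ = (S₀/π) × [bracket] = (589/π) × 0.734613 = 137.73 W/m².
— Configuration B (φ=-29.5°):
Solar declination: sin δ = sin ε · sin λ_s = sin 25.19° × sin 0.0° = 0.00000, so δ = +0.000°.
cos H₀ = −tan(-29.5°) tan(+0.000°) = 0.0000, H₀ = 1.5708 rad.
Bracket: H₀ sin φ sin δ + cos φ cos δ sin H₀ = 1.5708×-0.49242×0.00000 + 0.87036×1.00000×1.00000 = -0.000000 + 0.870360 = 0.870360.
Q̄ = (S₀/π) × [bracket] = (589/π) × 0.870360 = 163.18 W/m².
Ratio Q̄_A / Q̄_B = 137.73 / 163.18 = 0.8440.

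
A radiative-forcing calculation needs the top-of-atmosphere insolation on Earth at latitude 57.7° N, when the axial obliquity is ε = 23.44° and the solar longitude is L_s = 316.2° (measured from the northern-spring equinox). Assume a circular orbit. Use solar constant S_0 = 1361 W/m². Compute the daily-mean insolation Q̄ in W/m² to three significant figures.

Solar declination: sin δ = sin ε · sin L_s = sin 23.44° × sin 316.2° = -0.27533, so δ = -15.981°.
cos h₀ = −tan(+57.7°) tan(-15.981°) = 0.4530, h₀ = 1.1006 rad.
Bracket: h₀ sin ϕ sin δ + cos ϕ cos δ sin h₀ = 1.1006×0.84526×-0.27533 + 0.53435×0.96135×0.89149 = -0.256138 + 0.457956 = 0.201818.
Q̄ = (S_0/π) × [bracket] = (1361/π) × 0.201818 = 87.43 W/m².

Q̄ ≈ 87.4 W/m²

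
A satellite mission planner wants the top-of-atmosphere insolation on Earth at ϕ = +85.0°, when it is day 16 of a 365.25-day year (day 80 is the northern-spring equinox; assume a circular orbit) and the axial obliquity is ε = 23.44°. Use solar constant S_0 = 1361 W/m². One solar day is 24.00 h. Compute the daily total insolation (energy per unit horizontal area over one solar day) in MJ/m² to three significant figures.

0.00 MJ/m²

Solar longitude: L_s = 360° × (16 − 80)/365.25 = -63.080°, i.e. -63.080° + 360° = 296.920°.
sin δ = sin 23.44° × sin 296.920° = -0.35468, so δ = -20.774°.
cos h₀ = −tan(+85.0°) tan(-20.774°) = 4.3360 ≥ 1 ⇒ polar night, h₀ = 0 and Q̄ = 0.
Daily total = Q̄ × 24.00 h × 3600 s/h = 0.00 MJ/m².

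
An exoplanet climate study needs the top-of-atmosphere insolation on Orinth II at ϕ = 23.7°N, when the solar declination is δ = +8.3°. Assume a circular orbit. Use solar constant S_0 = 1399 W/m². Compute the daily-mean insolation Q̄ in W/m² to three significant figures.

Q̄ ≈ 445 W/m²

cos h₀ = −tan(+23.7°) tan(+8.300°) = -0.0640, h₀ = 1.6349 rad.
Bracket: h₀ sin ϕ sin δ + cos ϕ cos δ sin h₀ = 1.6349×0.40195×0.14436 + 0.91566×0.98953×0.99795 = 0.094866 + 0.904216 = 0.999082.
Q̄ = (S_0/π) × [bracket] = (1399/π) × 0.999082 = 444.9 W/m².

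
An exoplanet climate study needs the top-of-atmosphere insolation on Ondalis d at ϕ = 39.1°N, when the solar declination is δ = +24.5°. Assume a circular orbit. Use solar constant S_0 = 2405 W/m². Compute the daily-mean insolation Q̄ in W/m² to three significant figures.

Q̄ ≈ 893 W/m²

cos h₀ = −tan(+39.1°) tan(+24.500°) = -0.3704, h₀ = 1.9502 rad.
Bracket: h₀ sin ϕ sin δ + cos ϕ cos δ sin h₀ = 1.9502×0.63068×0.41469 + 0.77605×0.90996×0.92889 = 0.510049 + 0.655958 = 1.166007.
Q̄ = (S_0/π) × [bracket] = (2405/π) × 1.166007 = 892.6 W/m².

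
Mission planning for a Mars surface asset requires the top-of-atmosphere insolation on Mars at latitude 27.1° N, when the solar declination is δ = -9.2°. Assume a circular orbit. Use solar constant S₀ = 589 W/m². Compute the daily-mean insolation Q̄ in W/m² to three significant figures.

Q̄ ≈ 144 W/m²

cos H₀ = −tan(+27.1°) tan(-9.200°) = 0.0829, H₀ = 1.4878 rad.
Bracket: H₀ sin φ sin δ + cos φ cos δ sin H₀ = 1.4878×0.45554×-0.15988 + 0.89021×0.98714×0.99656 = -0.108359 + 0.875739 = 0.767380.
Q̄ = (S₀/π) × [bracket] = (589/π) × 0.767380 = 143.9 W/m².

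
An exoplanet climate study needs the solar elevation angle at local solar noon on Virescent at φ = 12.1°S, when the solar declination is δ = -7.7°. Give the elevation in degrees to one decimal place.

85.6°

At local noon the hour angle is zero, so the zenith angle equals |φ − δ| = |-12.1° − (-7.700°)| = 4.400°.
Elevation = 90° − 4.400° = 85.6°.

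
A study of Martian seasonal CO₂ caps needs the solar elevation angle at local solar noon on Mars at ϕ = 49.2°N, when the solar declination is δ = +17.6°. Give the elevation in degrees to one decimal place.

At local noon the hour angle is zero, so the zenith angle equals |ϕ − δ| = |+49.2° − (+17.600°)| = 31.600°.
Elevation = 90° − 31.600° = 58.4°.

58.4°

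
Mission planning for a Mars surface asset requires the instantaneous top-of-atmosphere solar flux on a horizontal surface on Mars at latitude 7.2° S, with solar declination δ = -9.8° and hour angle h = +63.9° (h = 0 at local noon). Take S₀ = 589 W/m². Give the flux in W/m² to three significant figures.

cos θ_z = sin φ sin δ + cos φ cos δ cos h = 0.021333 + 0.430101 = 0.451434.
Flux = S₀ · cos θ_z = 589 × 0.451434 = 265.9 W/m².

266 W/m²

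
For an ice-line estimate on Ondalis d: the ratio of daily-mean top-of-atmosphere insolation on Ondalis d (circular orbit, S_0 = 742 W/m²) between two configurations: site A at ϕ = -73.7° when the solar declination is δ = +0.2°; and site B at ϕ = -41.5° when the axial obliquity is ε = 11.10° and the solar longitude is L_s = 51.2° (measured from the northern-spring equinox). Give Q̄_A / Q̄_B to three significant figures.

Q̄_A / Q̄_B ≈ 0.466

— Configuration A (ϕ=-73.7°):
cos h₀ = −tan(-73.7°) tan(+0.200°) = 0.0119, h₀ = 1.5589 rad.
Bracket: h₀ sin ϕ sin δ + cos ϕ cos δ sin h₀ = 1.5589×-0.95981×0.00349 + 0.28067×0.99999×0.99993 = -0.005222 + 0.280648 = 0.275426.
Q̄ = (S_0/π) × [bracket] = (742/π) × 0.275426 = 65.052 W/m².
— Configuration B (ϕ=-41.5°):
Solar declination: sin δ = sin ε · sin L_s = sin 11.10° × sin 51.2° = 0.15004, so δ = +8.629°.
cos h₀ = −tan(-41.5°) tan(+8.629°) = 0.1343, h₀ = 1.4361 rad.
Bracket: h₀ sin ϕ sin δ + cos ϕ cos δ sin h₀ = 1.4361×-0.66262×0.15004 + 0.74896×0.98868×0.99095 = -0.142776 + 0.733780 = 0.591004.
Q̄ = (S_0/π) × [bracket] = (742/π) × 0.591004 = 139.59 W/m².
Ratio Q̄_A / Q̄_B = 65.052 / 139.59 = 0.4660.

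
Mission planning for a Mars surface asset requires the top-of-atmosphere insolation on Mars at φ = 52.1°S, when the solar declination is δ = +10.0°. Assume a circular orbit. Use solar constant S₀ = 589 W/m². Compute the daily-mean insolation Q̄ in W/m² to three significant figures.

Q̄ ≈ 76.0 W/m²

cos H₀ = −tan(-52.1°) tan(+10.000°) = 0.2265, H₀ = 1.3423 rad.
Bracket: H₀ sin φ sin δ + cos φ cos δ sin H₀ = 1.3423×-0.78908×0.17365 + 0.61429×0.98481×0.97401 = -0.183927 + 0.589236 = 0.405309.
Q̄ = (S₀/π) × [bracket] = (589/π) × 0.405309 = 75.99 W/m².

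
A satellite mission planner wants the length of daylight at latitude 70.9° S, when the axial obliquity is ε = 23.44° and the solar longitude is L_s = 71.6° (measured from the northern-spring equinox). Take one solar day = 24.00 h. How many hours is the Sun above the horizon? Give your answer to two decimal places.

0.00 h

Solar declination: sin δ = sin ε · sin L_s = sin 23.44° × sin 71.6° = 0.37745, so δ = +22.176°.
cos h₀ = −tan ϕ · tan δ = 1.1771 ≥ 1, so the Sun never rises (polar night) and h₀ = 0.
Daylight = 2h₀/(2π) × 24.00 h = (0.0000/π) × 24.00 = 0.00 h.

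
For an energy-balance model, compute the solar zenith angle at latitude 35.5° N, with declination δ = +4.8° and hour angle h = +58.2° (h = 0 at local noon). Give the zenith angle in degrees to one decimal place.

θ_z = 61.6°

cos θ_z = sin ϕ sin δ + cos ϕ cos δ cos h = 0.048592 + 0.427498 = 0.476090.
θ_z = arccos(0.476090) = 61.6°.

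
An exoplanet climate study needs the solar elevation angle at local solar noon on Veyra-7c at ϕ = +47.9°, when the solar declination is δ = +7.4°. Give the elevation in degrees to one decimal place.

49.5°

At local noon the hour angle is zero, so the zenith angle equals |ϕ − δ| = |+47.9° − (+7.400°)| = 40.500°.
Elevation = 90° − 40.500° = 49.5°.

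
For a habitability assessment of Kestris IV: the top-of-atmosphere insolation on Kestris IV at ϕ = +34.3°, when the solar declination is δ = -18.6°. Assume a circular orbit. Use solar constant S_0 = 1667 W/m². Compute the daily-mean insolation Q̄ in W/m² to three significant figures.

cos h₀ = −tan(+34.3°) tan(-18.600°) = 0.2296, h₀ = 1.3392 rad.
Bracket: h₀ sin ϕ sin δ + cos ϕ cos δ sin h₀ = 1.3392×0.56353×-0.31896 + 0.82610×0.94777×0.97329 = -0.240713 + 0.762040 = 0.521327.
Q̄ = (S_0/π) × [bracket] = (1667/π) × 0.521327 = 276.6 W/m².

Q̄ ≈ 277 W/m²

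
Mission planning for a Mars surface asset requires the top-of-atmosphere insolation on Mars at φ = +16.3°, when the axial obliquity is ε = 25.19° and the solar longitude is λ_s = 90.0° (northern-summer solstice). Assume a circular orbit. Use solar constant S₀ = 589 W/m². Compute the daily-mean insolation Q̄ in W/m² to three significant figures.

Solar declination: sin δ = sin ε · sin λ_s = sin 25.19° × sin 90.0° = 0.42562, so δ = +25.190°.
cos H₀ = −tan(+16.3°) tan(+25.190°) = -0.1375, H₀ = 1.7088 rad.
Bracket: H₀ sin φ sin δ + cos φ cos δ sin H₀ = 1.7088×0.28067×0.42562 + 0.95981×0.90490×0.99050 = 0.204131 + 0.860281 = 1.064412.
Q̄ = (S₀/π) × [bracket] = (589/π) × 1.064412 = 199.6 W/m².

Q̄ ≈ 200 W/m²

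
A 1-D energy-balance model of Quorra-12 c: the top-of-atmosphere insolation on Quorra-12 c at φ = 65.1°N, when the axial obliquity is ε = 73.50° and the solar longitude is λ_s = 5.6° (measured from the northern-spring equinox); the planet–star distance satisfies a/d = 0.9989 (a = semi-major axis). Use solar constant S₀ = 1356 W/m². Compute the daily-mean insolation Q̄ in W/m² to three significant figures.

Q̄ ≈ 242 W/m²

Solar declination: sin δ = sin ε · sin λ_s = sin 73.50° × sin 5.6° = 0.09356, so δ = +5.369°.
cos H₀ = −tan(+65.1°) tan(+5.369°) = -0.2025, H₀ = 1.7747 rad.
Bracket: H₀ sin φ sin δ + cos φ cos δ sin H₀ = 1.7747×0.90704×0.09356 + 0.42104×0.99561×0.97929 = 0.150606 + 0.410510 = 0.561116.
Inverse-square distance factor (a/d)² = 0.9989² = 0.997801.
Q̄ = (S₀/π) × 0.997801 × [bracket] = (1356/π) × 0.997801 × 0.561116 = 241.7 W/m².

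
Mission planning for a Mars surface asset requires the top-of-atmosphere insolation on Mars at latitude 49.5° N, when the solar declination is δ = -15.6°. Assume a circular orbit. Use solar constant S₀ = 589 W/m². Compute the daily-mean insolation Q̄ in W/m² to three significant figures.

cos H₀ = −tan(+49.5°) tan(-15.600°) = 0.3269, H₀ = 1.2378 rad.
Bracket: H₀ sin φ sin δ + cos φ cos δ sin H₀ = 1.2378×0.76041×-0.26892 + 0.64945×0.96316×0.94506 = -0.253117 + 0.591158 = 0.338041.
Q̄ = (S₀/π) × [bracket] = (589/π) × 0.338041 = 63.38 W/m².

Q̄ ≈ 63.4 W/m²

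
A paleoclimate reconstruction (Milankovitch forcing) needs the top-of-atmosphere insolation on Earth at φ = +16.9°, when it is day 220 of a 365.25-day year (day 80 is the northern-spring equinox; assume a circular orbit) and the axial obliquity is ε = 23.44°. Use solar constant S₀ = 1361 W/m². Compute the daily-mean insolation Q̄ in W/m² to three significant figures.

Solar longitude: λ_s = 360° × (220 − 80)/365.25 = 137.988°.
sin δ = sin 23.44° × sin 137.988° = 0.26624, so δ = +15.440°.
cos H₀ = −tan(+16.9°) tan(+15.440°) = -0.0839, H₀ = 1.6548 rad.
Bracket: H₀ sin φ sin δ + cos φ cos δ sin H₀ = 1.6548×0.29070×0.26624 + 0.95681×0.96391×0.99647 = 0.128075 + 0.919023 = 1.047098.
Q̄ = (S₀/π) × [bracket] = (1361/π) × 1.047098 = 453.6 W/m².

Q̄ ≈ 454 W/m²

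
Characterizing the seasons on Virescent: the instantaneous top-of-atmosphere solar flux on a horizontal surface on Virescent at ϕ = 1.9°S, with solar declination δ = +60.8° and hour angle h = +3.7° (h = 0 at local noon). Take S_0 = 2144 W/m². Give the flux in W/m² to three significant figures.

981 W/m²

cos θ_z = sin ϕ sin δ + cos ϕ cos δ cos h = -0.028942 + 0.486575 = 0.457633.
Flux = S_0 · cos θ_z = 2144 × 0.457633 = 981.2 W/m².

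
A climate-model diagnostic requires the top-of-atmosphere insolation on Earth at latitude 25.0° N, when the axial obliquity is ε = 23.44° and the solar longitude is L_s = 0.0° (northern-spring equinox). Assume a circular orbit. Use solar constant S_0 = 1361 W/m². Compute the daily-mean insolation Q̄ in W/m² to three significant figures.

Q̄ ≈ 393 W/m²

Solar declination: sin δ = sin ε · sin L_s = sin 23.44° × sin 0.0° = 0.00000, so δ = +0.000°.
cos h₀ = −tan(+25.0°) tan(+0.000°) = -0.0000, h₀ = 1.5708 rad.
Bracket: h₀ sin ϕ sin δ + cos ϕ cos δ sin h₀ = 1.5708×0.42262×0.00000 + 0.90631×1.00000×1.00000 = 0.000000 + 0.906310 = 0.906310.
Q̄ = (S_0/π) × [bracket] = (1361/π) × 0.906310 = 392.6 W/m².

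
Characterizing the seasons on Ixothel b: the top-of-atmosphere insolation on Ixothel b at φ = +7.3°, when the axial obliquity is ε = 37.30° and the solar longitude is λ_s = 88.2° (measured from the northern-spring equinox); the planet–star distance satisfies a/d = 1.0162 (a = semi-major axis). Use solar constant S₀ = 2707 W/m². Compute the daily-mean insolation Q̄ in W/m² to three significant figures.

Solar declination: sin δ = sin ε · sin λ_s = sin 37.30° × sin 88.2° = 0.60569, so δ = +37.278°.
cos H₀ = −tan(+7.3°) tan(+37.278°) = -0.0975, H₀ = 1.6685 rad.
Bracket: H₀ sin φ sin δ + cos φ cos δ sin H₀ = 1.6685×0.12706×0.60569 + 0.99189×0.79570×0.99523 = 0.128406 + 0.785482 = 0.913888.
Inverse-square distance factor (a/d)² = 1.0162² = 1.032662.
Q̄ = (S₀/π) × 1.032662 × [bracket] = (2707/π) × 1.032662 × 0.913888 = 813.2 W/m².

Q̄ ≈ 813 W/m²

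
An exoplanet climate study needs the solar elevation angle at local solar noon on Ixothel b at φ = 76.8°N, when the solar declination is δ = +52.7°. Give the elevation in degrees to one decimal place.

65.9°

At local noon the hour angle is zero, so the zenith angle equals |φ − δ| = |+76.8° − (+52.700°)| = 24.100°.
Elevation = 90° − 24.100° = 65.9°.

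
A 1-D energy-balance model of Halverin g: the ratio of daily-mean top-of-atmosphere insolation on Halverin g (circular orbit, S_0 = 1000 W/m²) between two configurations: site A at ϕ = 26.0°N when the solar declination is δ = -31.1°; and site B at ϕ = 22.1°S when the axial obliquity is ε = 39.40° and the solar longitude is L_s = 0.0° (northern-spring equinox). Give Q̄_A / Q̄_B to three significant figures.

Q̄_A / Q̄_B ≈ 0.483

— Configuration A (ϕ=+26.0°):
cos h₀ = −tan(+26.0°) tan(-31.100°) = 0.2942, h₀ = 1.2722 rad.
Bracket: h₀ sin ϕ sin δ + cos ϕ cos δ sin h₀ = 1.2722×0.43837×-0.51653 + 0.89879×0.85627×0.95574 = -0.288066 + 0.735544 = 0.447478.
Q̄ = (S_0/π) × [bracket] = (1000/π) × 0.447478 = 142.44 W/m².
— Configuration B (ϕ=-22.1°):
Solar declination: sin δ = sin ε · sin L_s = sin 39.40° × sin 0.0° = 0.00000, so δ = +0.000°.
cos h₀ = −tan(-22.1°) tan(+0.000°) = 0.0000, h₀ = 1.5708 rad.
Bracket: h₀ sin ϕ sin δ + cos ϕ cos δ sin h₀ = 1.5708×-0.37622×0.00000 + 0.92653×1.00000×1.00000 = -0.000000 + 0.926530 = 0.926530.
Q̄ = (S_0/π) × [bracket] = (1000/π) × 0.926530 = 294.92 W/m².
Ratio Q̄_A / Q̄_B = 142.44 / 294.92 = 0.4830.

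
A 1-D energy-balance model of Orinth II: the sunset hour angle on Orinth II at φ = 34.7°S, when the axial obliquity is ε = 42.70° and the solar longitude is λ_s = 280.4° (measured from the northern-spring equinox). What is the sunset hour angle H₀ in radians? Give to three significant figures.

H₀ = 2.24 rad

Solar declination: sin δ = sin ε · sin λ_s = sin 42.70° × sin 280.4° = -0.66702, so δ = -41.837°.
cos H₀ = −tan φ · tan δ = −tan(-34.7°) × tan(-41.837°) = -0.6199, so H₀ = 2.2394 rad = 128.31°.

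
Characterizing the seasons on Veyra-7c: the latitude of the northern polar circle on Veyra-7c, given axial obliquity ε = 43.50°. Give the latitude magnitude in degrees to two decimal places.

The polar circle is the lowest latitude that experiences at least one full rotation of continuous daylight at the northern-summer solstice; it lies at |φ| = 90° − ε = 90° − 43.50° = 46.50°.

46.50°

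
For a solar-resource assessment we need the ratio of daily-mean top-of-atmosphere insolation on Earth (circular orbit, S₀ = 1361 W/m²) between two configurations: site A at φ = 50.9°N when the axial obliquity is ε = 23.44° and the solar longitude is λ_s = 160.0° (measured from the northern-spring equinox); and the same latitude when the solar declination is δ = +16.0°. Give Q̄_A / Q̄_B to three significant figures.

Q̄_A / Q̄_B ≈ 0.816

— Configuration A (φ=+50.9°):
Solar declination: sin δ = sin ε · sin λ_s = sin 23.44° × sin 160.0° = 0.13605, so δ = +7.819°.
cos H₀ = −tan(+50.9°) tan(+7.819°) = -0.1690, H₀ = 1.7406 rad.
Bracket: H₀ sin φ sin δ + cos φ cos δ sin H₀ = 1.7406×0.77605×0.13605 + 0.63068×0.99070×0.98562 = 0.183775 + 0.615830 = 0.799605.
Q̄ = (S₀/π) × [bracket] = (1361/π) × 0.799605 = 346.40 W/m².
— Configuration B (φ=+50.9°):
cos H₀ = −tan(+50.9°) tan(+16.000°) = -0.3528, H₀ = 1.9314 rad.
Bracket: H₀ sin φ sin δ + cos φ cos δ sin H₀ = 1.9314×0.77605×0.27564 + 0.63068×0.96126×0.93568 = 0.413147 + 0.567254 = 0.980401.
Q̄ = (S₀/π) × [bracket] = (1361/π) × 0.980401 = 424.73 W/m².
Ratio Q̄_A / Q̄_B = 346.40 / 424.73 = 0.8156.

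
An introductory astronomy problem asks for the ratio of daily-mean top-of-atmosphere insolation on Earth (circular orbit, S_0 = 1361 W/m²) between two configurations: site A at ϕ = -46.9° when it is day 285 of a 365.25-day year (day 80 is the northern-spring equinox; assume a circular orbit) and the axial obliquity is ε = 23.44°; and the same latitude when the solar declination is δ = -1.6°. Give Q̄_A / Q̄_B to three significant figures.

— Configuration A (ϕ=-46.9°):
Solar longitude: L_s = 360° × (285 − 80)/365.25 = 202.053°.
sin δ = sin 23.44° × sin 202.053° = -0.14936, so δ = -8.590°.
cos h₀ = −tan(-46.9°) tan(-8.590°) = -0.1614, h₀ = 1.7329 rad.
Bracket: h₀ sin ϕ sin δ + cos ϕ cos δ sin h₀ = 1.7329×-0.73016×-0.14936 + 0.68327×0.98878×0.98689 = 0.188984 + 0.666747 = 0.855731.
Q̄ = (S_0/π) × [bracket] = (1361/π) × 0.855731 = 370.72 W/m².
— Configuration B (ϕ=-46.9°):
cos h₀ = −tan(-46.9°) tan(-1.600°) = -0.0298, h₀ = 1.6007 rad.
Bracket: h₀ sin ϕ sin δ + cos ϕ cos δ sin h₀ = 1.6007×-0.73016×-0.02792 + 0.68327×0.99961×0.99955 = 0.032632 + 0.682696 = 0.715328.
Q̄ = (S_0/π) × [bracket] = (1361/π) × 0.715328 = 309.89 W/m².
Ratio Q̄_A / Q̄_B = 370.72 / 309.89 = 1.196.

Q̄_A / Q̄_B ≈ 1.20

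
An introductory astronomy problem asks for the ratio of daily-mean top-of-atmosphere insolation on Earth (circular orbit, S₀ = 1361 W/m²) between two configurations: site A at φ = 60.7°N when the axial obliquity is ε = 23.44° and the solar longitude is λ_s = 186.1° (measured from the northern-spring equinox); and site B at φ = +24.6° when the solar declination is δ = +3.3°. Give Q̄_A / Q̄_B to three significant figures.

— Configuration A (φ=+60.7°):
Solar declination: sin δ = sin ε · sin λ_s = sin 23.44° × sin 186.1° = -0.04227, so δ = -2.423°.
cos H₀ = −tan(+60.7°) tan(-2.423°) = 0.0754, H₀ = 1.4953 rad.
Bracket: H₀ sin φ sin δ + cos φ cos δ sin H₀ = 1.4953×0.87207×-0.04227 + 0.48938×0.99911×0.99715 = -0.055120 + 0.487551 = 0.432431.
Q̄ = (S₀/π) × [bracket] = (1361/π) × 0.432431 = 187.34 W/m².
— Configuration B (φ=+24.6°):
cos H₀ = −tan(+24.6°) tan(+3.300°) = -0.0264, H₀ = 1.5972 rad.
Bracket: H₀ sin φ sin δ + cos φ cos δ sin H₀ = 1.5972×0.41628×0.05756 + 0.90924×0.99834×0.99965 = 0.038271 + 0.907413 = 0.945684.
Q̄ = (S₀/π) × [bracket] = (1361/π) × 0.945684 = 409.69 W/m².
Ratio Q̄_A / Q̄_B = 187.34 / 409.69 = 0.4573.

Q̄_A / Q̄_B ≈ 0.457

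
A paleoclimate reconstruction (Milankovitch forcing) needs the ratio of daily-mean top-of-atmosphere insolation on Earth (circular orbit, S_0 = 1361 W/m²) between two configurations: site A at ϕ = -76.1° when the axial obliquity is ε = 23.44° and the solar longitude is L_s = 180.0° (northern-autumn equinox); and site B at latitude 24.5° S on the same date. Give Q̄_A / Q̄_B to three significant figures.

Q̄_A / Q̄_B ≈ 0.264

— Configuration A (ϕ=-76.1°):
Solar declination: sin δ = sin ε · sin L_s = sin 23.44° × sin 180.0° = 0.00000, so δ = +0.000°.
cos h₀ = −tan(-76.1°) tan(+0.000°) = 0.0000, h₀ = 1.5708 rad.
Bracket: h₀ sin ϕ sin δ + cos ϕ cos δ sin h₀ = 1.5708×-0.97072×0.00000 + 0.24023×1.00000×1.00000 = -0.000000 + 0.240230 = 0.240230.
Q̄ = (S_0/π) × [bracket] = (1361/π) × 0.240230 = 104.07 W/m².
— Configuration B (ϕ=-24.5°):
cos h₀ = −tan(-24.5°) tan(+0.000°) = 0.0000, h₀ = 1.5708 rad.
Bracket: h₀ sin ϕ sin δ + cos ϕ cos δ sin h₀ = 1.5708×-0.41469×0.00000 + 0.90996×1.00000×1.00000 = -0.000000 + 0.909960 = 0.909960.
Q̄ = (S_0/π) × [bracket] = (1361/π) × 0.909960 = 394.21 W/m².
Ratio Q̄_A / Q̄_B = 104.07 / 394.21 = 0.2640.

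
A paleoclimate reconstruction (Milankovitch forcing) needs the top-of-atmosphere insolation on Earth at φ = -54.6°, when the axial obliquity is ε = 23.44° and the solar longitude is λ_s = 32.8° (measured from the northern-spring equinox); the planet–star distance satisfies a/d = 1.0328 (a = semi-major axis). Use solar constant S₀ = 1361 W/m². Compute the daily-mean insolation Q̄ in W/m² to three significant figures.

Solar declination: sin δ = sin ε · sin λ_s = sin 23.44° × sin 32.8° = 0.21549, so δ = +12.444°.
cos H₀ = −tan(-54.6°) tan(+12.444°) = 0.3105, H₀ = 1.2551 rad.
Bracket: H₀ sin φ sin δ + cos φ cos δ sin H₀ = 1.2551×-0.81513×0.21549 + 0.57928×0.97651×0.95057 = -0.220461 + 0.537712 = 0.317251.
Inverse-square distance factor (a/d)² = 1.0328² = 1.066676.
Q̄ = (S₀/π) × 1.066676 × [bracket] = (1361/π) × 1.066676 × 0.317251 = 146.6 W/m².

Q̄ ≈ 147 W/m²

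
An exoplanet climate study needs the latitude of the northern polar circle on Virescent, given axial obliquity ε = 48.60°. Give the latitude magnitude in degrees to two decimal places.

The polar circle is the lowest latitude that experiences at least one full rotation of continuous daylight at the northern-summer solstice; it lies at |φ| = 90° − ε = 90° − 48.60° = 41.40°.

41.40°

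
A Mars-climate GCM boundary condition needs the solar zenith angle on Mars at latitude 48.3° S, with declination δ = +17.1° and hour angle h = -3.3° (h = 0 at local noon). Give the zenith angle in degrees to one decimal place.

θ_z = 65.5°

cos θ_z = sin ϕ sin δ + cos ϕ cos δ cos h = -0.219542 + 0.634768 = 0.415226.
θ_z = arccos(0.415226) = 65.5°.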